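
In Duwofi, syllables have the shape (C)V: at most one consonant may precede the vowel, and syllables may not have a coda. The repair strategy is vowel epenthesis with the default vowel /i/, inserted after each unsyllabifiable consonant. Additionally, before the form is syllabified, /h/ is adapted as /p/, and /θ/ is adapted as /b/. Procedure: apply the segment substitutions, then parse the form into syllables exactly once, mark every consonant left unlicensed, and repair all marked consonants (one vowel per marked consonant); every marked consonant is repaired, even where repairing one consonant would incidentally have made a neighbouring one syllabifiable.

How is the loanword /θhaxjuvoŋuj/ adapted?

Substitution: /θ/ → /b/, /h/ → /p/, giving /bpaxjuvoŋuj/.
Under (C)V, the unsyllabifiable consonants are /b/, /x/, /j/ (no codas are permitted; onsets are limited to one consonant).
Epenthesis after each stranded consonant: /b/ → /bi/, /x/ → /xi/, /j/ → /ji/.

bipaxijuvoŋuji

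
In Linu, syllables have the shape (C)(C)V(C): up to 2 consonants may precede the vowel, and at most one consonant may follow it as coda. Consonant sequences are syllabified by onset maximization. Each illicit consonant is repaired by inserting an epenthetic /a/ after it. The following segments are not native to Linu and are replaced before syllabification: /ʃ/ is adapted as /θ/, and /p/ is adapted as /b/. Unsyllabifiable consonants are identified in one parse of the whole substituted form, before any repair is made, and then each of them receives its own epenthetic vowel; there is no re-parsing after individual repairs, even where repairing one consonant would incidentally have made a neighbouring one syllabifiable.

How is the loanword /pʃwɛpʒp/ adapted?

baθwɛbʒaba

Substitution: /p/ → /b/, /ʃ/ → /θ/, giving /bθwɛbʒb/.
Syllabifying with onset maximization leaves /b/, /ʒ/, /b/ stranded (at most one coda consonant is licensed; onsets may contain at most 2 consonants).
Each unlicensed consonant becomes the onset of a new syllable: /b/ → /ba/, /ʒ/ → /ʒa/, /b/ → /ba/.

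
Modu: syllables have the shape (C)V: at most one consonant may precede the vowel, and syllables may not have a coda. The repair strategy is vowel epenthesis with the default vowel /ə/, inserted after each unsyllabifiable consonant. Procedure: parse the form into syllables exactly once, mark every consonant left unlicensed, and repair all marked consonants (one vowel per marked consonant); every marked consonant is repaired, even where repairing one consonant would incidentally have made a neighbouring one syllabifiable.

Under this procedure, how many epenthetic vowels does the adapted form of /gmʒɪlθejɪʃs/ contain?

The unsyllabifiable consonants are /g/, /m/, /l/, /ʃ/, /s/; each receives one epenthetic vowel.

5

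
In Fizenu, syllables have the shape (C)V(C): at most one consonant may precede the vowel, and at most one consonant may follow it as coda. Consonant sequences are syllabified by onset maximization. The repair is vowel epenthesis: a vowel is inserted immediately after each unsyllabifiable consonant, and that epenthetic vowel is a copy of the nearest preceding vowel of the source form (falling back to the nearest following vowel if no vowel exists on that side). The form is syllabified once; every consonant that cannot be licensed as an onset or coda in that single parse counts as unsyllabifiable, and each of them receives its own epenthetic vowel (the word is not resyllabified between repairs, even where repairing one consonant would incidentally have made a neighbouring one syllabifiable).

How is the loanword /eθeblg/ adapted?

The consonants /l/, /g/ cannot be parsed into a legal (C)V(C) syllable (at most one coda consonant is licensed; onsets are limited to one consonant).
Inserting the epenthetic vowel yields /l/ → /le/, /g/ → /ge/.

eθeblege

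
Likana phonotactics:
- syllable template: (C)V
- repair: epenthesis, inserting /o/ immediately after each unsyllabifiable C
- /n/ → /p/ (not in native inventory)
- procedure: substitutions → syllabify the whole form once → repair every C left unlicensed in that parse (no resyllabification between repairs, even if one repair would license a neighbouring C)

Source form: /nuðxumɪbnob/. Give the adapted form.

puðoxumɪbopobo

Substitution: /n/ → /p/, giving /puðxumɪbpob/.
Under (C)V, the unsyllabifiable consonants are /ð/, /b/, /b/ (no codas are permitted; onsets are limited to one consonant).
Each unlicensed consonant becomes the onset of a new syllable: /ð/ → /ðo/, /b/ → /bo/, /b/ → /bo/.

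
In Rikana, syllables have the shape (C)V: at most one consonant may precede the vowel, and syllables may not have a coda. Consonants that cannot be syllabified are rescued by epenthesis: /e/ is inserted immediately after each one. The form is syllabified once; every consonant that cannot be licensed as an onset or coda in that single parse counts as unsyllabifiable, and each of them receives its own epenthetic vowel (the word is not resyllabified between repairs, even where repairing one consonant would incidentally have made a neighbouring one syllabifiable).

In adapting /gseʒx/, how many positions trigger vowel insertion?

The unsyllabifiable consonants are /g/, /ʒ/, /x/; each receives one epenthetic vowel.

3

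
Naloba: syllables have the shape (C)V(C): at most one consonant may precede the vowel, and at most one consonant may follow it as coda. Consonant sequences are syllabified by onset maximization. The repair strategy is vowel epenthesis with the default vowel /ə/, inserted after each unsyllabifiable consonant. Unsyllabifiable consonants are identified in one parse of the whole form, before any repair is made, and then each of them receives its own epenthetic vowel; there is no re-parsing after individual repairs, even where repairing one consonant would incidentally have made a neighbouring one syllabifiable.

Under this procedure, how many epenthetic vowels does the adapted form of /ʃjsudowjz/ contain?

The unsyllabifiable consonants are /ʃ/, /j/, /j/, /z/; each receives one epenthetic vowel.

4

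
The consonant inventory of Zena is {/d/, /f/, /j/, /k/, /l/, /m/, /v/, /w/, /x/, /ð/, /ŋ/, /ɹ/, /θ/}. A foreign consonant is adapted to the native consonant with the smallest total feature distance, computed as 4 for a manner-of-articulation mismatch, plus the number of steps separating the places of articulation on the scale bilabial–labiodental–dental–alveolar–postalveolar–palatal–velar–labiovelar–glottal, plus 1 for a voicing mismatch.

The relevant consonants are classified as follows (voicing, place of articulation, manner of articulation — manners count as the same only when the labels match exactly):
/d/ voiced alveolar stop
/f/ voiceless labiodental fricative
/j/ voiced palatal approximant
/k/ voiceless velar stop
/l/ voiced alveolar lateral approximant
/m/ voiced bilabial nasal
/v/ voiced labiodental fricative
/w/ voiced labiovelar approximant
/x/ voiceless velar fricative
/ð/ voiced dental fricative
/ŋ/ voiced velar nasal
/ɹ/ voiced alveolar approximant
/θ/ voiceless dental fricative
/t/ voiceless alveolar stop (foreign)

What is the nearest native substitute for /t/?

/d/ is closest: same manner (stop), place distance 0 (alveolar→alveolar), voicing differs (+1); total 1. Next closest is /k/ at distance 3.

d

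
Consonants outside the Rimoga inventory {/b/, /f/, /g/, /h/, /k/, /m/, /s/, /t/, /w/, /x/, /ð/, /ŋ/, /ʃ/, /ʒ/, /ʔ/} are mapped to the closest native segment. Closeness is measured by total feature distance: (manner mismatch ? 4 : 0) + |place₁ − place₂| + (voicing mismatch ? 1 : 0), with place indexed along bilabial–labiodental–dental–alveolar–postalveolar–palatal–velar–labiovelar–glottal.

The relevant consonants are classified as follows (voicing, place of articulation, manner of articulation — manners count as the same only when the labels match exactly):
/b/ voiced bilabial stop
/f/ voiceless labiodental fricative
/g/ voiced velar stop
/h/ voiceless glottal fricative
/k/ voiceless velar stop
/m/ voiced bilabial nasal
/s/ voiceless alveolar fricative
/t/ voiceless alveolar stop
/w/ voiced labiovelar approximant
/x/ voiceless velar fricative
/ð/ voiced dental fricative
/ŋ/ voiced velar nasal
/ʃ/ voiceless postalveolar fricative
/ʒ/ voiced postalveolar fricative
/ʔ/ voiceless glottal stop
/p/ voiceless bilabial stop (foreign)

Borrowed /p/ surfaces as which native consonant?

b

/b/ is closest: same manner (stop), place distance 0 (bilabial→bilabial), voicing differs (+1); total 1. Next closest is /t/ at distance 3.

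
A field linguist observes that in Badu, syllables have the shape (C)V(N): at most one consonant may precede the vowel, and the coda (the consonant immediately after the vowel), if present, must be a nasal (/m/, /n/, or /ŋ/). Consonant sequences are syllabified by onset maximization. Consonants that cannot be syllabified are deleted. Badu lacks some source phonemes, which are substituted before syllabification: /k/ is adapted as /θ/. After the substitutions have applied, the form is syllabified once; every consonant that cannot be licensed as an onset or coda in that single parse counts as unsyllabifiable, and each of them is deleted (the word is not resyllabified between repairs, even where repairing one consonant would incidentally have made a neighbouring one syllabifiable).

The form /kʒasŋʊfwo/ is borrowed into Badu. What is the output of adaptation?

Substitution: /k/ → /θ/, giving /θʒasŋʊfwo/.
Syllabifying with onset maximization leaves /θ/, /s/, /f/ stranded (only a nasal (/m/, /n/, or /ŋ/) is licensed in coda position; onsets are limited to one consonant).
Deletion applies to /θ/, /s/, /f/.

ʒaŋʊwo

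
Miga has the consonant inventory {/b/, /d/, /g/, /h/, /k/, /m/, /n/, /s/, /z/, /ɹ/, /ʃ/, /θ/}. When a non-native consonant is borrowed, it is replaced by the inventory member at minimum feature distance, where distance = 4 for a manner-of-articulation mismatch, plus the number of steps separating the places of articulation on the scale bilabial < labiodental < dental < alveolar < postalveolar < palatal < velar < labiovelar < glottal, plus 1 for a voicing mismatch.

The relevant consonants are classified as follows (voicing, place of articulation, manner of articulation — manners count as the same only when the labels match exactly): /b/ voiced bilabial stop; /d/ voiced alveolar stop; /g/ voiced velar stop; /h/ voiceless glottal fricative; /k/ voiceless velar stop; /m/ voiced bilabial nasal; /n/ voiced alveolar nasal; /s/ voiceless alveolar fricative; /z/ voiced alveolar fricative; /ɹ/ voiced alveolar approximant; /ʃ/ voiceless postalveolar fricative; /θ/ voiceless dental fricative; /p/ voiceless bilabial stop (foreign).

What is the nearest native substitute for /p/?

/b/ is closest: same manner (stop), place distance 0 (bilabial→bilabial), voicing differs (+1); total 1. Next closest is /d/ at distance 4.

b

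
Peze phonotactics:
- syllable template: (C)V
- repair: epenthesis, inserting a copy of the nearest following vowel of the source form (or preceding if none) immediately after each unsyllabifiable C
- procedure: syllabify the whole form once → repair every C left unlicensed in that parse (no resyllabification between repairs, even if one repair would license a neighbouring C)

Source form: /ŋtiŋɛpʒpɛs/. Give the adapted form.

ŋitiŋɛpɛʒɛpɛsɛ

Under (C)V, the unsyllabifiable consonants are /ŋ/, /p/, /ʒ/, /s/ (no codas are permitted; onsets are limited to one consonant).
Inserting the epenthetic vowel yields /ŋ/ → /ŋi/, /p/ → /pɛ/, /ʒ/ → /ʒɛ/, /s/ → /sɛ/.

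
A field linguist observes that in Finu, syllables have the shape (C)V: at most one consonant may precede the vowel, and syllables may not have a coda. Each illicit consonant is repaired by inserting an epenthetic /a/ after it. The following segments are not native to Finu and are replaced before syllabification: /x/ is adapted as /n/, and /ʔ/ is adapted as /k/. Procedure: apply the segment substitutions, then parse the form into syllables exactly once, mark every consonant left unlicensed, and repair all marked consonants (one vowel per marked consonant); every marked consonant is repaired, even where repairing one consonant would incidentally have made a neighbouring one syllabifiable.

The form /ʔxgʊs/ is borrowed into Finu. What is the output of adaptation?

Substitution: /ʔ/ → /k/, /x/ → /n/, giving /kngʊs/.
The consonants /k/, /n/, /s/ cannot be parsed into a legal (C)V syllable (no codas are permitted; onsets are limited to one consonant).
Epenthesis after each stranded consonant: /k/ → /ka/, /n/ → /na/, /s/ → /sa/.

kanagʊsa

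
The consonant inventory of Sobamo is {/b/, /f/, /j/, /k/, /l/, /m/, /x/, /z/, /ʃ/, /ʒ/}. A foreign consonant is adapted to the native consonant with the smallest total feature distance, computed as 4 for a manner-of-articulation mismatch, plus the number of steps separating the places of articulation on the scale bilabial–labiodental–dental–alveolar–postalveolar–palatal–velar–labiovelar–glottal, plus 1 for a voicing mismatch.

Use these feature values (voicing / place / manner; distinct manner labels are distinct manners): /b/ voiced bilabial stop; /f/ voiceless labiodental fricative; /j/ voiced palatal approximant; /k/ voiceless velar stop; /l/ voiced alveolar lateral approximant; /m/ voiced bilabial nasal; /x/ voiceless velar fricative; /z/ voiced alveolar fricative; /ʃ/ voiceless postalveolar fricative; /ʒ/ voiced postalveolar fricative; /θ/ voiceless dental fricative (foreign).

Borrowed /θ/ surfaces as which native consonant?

/f/ is closest: same manner (fricative), place distance 1 (dental→labiodental), same voicing; total 1. Next closest is /z/ at distance 2.

f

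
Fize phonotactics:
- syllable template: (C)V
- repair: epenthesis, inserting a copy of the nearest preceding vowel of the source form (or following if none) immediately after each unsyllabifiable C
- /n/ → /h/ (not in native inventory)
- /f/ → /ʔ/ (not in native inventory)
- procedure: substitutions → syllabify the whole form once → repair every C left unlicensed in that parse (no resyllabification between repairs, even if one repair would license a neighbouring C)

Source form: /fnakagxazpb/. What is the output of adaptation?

Substitution: /f/ → /ʔ/, /n/ → /h/, giving /ʔhakagxazpb/.
Under (C)V, the unsyllabifiable consonants are /ʔ/, /g/, /z/, /p/, /b/ (no codas are permitted; onsets are limited to one consonant).
Inserting the epenthetic vowel yields /ʔ/ → /ʔa/, /g/ → /ga/, /z/ → /za/, /p/ → /pa/, /b/ → /ba/.

ʔahakagaxazapaba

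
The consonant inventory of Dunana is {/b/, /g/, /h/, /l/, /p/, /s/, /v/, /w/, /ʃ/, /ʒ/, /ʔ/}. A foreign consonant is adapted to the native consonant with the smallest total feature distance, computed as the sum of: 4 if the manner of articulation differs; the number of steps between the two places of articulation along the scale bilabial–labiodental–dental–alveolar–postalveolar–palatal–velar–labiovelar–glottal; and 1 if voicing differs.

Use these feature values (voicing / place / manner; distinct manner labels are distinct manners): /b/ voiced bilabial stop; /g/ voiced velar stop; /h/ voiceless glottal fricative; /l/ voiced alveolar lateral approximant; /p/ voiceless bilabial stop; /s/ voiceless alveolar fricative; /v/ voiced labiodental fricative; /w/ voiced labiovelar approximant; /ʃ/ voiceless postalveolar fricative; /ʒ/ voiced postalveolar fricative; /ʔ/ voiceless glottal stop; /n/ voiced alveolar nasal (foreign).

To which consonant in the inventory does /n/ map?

l

/l/ is closest: manner differs (nasal→lateral approximant, +4), place distance 0 (alveolar→alveolar), same voicing; total 4. Next closest is /s/ at distance 5.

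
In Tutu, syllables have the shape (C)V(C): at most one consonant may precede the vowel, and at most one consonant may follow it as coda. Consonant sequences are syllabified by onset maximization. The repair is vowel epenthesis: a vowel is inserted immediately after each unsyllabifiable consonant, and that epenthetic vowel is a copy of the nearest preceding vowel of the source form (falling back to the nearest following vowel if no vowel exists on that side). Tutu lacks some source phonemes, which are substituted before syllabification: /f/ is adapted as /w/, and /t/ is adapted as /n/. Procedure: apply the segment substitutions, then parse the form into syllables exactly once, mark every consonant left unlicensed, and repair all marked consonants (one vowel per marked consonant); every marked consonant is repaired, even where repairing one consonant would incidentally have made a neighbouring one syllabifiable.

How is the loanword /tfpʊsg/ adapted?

nʊwʊpʊsgʊ

Substitution: /t/ → /n/, /f/ → /w/, giving /nwpʊsg/.
The consonants /n/, /w/, /g/ cannot be parsed into a legal (C)V(C) syllable (at most one coda consonant is licensed; onsets are limited to one consonant).
Each unlicensed consonant becomes the onset of a new syllable: /n/ → /nʊ/, /w/ → /wʊ/, /g/ → /gʊ/.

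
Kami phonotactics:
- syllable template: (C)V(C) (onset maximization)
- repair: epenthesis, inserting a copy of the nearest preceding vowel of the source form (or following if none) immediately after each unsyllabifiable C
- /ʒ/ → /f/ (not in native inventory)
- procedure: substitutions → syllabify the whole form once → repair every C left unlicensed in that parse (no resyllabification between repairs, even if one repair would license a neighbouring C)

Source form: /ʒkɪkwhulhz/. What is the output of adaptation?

Substitution: /ʒ/ → /f/, giving /fkɪkwhulhz/.
The consonants /f/, /w/, /h/, /z/ cannot be parsed into a legal (C)V(C) syllable (at most one coda consonant is licensed; onsets are limited to one consonant).
Epenthesis after each stranded consonant: /f/ → /fɪ/, /w/ → /wɪ/, /h/ → /hu/, /z/ → /zu/.

fɪkɪkwɪhulhuzu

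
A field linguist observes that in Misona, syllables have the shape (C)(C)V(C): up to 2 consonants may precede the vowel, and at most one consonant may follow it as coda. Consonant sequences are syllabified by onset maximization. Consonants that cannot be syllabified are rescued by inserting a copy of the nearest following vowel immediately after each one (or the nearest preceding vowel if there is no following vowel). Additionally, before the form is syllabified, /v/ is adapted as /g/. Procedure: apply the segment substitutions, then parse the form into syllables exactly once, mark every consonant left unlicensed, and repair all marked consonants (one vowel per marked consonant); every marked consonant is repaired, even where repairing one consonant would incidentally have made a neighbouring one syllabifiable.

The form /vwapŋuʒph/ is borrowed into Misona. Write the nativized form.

gwapŋuʒpuhu

Substitution: /v/ → /g/, giving /gwapŋuʒph/.
Syllabifying with onset maximization leaves /p/, /h/ stranded (at most one coda consonant is licensed; onsets may contain at most 2 consonants).
Each unlicensed consonant becomes the onset of a new syllable: /p/ → /pu/, /h/ → /hu/.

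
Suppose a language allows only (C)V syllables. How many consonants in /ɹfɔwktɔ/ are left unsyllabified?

3

The consonants /ɹ/, /w/, /k/ cannot be parsed into a legal (C)V syllable (no codas are permitted; onsets are limited to one consonant).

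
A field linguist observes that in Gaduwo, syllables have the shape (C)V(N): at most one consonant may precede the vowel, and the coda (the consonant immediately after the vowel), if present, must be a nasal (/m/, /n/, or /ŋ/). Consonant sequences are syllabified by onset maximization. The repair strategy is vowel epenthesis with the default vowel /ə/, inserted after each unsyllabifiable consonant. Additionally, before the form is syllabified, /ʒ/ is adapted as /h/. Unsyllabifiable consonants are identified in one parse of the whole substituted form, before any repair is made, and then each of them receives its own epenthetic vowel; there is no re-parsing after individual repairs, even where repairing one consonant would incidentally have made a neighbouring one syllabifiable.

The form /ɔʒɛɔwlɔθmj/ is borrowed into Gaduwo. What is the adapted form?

Substitution: /ʒ/ → /h/, giving /ɔhɛɔwlɔθmj/.
Syllabifying with onset maximization leaves /w/, /θ/, /m/, /j/ stranded (only a nasal (/m/, /n/, or /ŋ/) is licensed in coda position; onsets are limited to one consonant).
Epenthesis after each stranded consonant: /w/ → /wə/, /θ/ → /θə/, /m/ → /mə/, /j/ → /jə/.

ɔhɛɔwəlɔθəməjə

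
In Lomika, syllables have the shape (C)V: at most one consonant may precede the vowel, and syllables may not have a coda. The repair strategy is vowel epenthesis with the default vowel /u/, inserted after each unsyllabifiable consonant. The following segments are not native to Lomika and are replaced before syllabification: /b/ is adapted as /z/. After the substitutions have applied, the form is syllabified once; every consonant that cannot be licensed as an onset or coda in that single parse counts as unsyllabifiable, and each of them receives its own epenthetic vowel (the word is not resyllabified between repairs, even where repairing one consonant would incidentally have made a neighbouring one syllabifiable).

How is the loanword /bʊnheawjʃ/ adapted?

Substitution: /b/ → /z/, giving /zʊnheawjʃ/.
Under (C)V, the unsyllabifiable consonants are /n/, /w/, /j/, /ʃ/ (no codas are permitted; onsets are limited to one consonant).
Inserting the epenthetic vowel yields /n/ → /nu/, /w/ → /wu/, /j/ → /ju/, /ʃ/ → /ʃu/.

zʊnuheawujuʃu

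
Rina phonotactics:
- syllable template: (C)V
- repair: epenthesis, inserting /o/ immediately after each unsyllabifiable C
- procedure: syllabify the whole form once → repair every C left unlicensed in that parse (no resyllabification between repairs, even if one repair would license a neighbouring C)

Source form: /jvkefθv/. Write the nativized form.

jovokefoθovo

Under (C)V, the unsyllabifiable consonants are /j/, /v/, /f/, /θ/, /v/ (no codas are permitted; onsets are limited to one consonant).
Each unlicensed consonant becomes the onset of a new syllable: /j/ → /jo/, /v/ → /vo/, /f/ → /fo/, /θ/ → /θo/, /v/ → /vo/.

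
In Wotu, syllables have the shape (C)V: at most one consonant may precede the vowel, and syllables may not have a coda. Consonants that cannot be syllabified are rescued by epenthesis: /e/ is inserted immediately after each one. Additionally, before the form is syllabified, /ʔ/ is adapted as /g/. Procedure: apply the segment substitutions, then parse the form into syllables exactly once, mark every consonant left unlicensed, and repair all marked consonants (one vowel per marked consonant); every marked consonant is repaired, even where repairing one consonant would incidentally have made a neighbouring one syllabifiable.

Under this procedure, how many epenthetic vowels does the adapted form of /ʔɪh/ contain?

After substitution the input is /gɪh/.
The unsyllabifiable consonants are /h/; each receives one epenthetic vowel.

1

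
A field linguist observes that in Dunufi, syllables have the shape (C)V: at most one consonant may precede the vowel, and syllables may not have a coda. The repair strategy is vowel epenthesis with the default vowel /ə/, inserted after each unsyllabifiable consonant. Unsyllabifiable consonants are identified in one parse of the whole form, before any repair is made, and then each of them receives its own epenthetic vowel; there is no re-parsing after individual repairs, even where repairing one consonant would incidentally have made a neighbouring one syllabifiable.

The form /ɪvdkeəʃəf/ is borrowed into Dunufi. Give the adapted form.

ɪvədəkeəʃəfə

The consonants /v/, /d/, /f/ cannot be parsed into a legal (C)V syllable (no codas are permitted; onsets are limited to one consonant).
Each unlicensed consonant becomes the onset of a new syllable: /v/ → /və/, /d/ → /də/, /f/ → /fə/.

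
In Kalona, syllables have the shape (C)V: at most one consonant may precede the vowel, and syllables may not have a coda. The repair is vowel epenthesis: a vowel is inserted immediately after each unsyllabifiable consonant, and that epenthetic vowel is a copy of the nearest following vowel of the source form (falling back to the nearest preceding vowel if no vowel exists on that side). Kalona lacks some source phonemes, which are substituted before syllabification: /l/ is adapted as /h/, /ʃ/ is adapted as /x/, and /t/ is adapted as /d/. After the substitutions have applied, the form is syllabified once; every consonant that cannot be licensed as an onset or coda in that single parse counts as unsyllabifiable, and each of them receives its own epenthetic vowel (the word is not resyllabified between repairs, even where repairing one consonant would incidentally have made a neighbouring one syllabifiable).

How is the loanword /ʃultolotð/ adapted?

xuhodohodoðo

Substitution: /ʃ/ → /x/, /l/ → /h/, /t/ → /d/, giving /xuhdohodð/.
Under (C)V, the unsyllabifiable consonants are /h/, /d/, /ð/ (no codas are permitted; onsets are limited to one consonant).
Epenthesis after each stranded consonant: /h/ → /ho/, /d/ → /do/, /ð/ → /ðo/.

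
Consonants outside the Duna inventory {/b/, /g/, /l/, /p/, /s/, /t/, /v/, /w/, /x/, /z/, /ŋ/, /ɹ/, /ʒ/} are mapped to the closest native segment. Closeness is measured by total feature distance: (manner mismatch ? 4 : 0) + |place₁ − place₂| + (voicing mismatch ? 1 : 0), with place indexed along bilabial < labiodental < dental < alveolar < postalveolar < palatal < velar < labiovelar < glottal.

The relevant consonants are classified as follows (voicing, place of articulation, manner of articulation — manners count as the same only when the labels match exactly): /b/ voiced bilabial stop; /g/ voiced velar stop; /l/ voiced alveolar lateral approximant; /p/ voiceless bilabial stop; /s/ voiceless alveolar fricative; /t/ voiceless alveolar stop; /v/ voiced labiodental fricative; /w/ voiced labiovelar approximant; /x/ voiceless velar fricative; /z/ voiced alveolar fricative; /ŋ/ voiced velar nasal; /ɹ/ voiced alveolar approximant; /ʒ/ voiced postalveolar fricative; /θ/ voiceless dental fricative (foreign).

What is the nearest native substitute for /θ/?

s

/s/ is closest: same manner (fricative), place distance 1 (dental→alveolar), same voicing; total 1. Next closest is /v/ at distance 2.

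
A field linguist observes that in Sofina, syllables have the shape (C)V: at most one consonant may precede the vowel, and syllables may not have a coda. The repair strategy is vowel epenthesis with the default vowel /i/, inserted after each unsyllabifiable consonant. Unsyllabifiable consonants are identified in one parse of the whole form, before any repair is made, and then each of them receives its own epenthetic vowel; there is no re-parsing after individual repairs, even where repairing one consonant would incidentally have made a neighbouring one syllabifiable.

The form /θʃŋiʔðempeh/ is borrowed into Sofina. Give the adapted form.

θiʃiŋiʔiðemipehi

Under (C)V, the unsyllabifiable consonants are /θ/, /ʃ/, /ʔ/, /m/, /h/ (no codas are permitted; onsets are limited to one consonant).
Inserting the epenthetic vowel yields /θ/ → /θi/, /ʃ/ → /ʃi/, /ʔ/ → /ʔi/, /m/ → /mi/, /h/ → /hi/.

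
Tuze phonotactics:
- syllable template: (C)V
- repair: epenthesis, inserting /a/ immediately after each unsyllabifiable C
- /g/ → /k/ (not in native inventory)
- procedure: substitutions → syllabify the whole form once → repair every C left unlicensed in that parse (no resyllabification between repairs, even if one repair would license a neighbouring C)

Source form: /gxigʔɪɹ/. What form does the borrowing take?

kaxikaʔɪɹa

Substitution: /g/ → /k/, giving /kxikʔɪɹ/.
Syllabifying with onset maximization leaves /k/, /k/, /ɹ/ stranded (no codas are permitted; onsets are limited to one consonant).
Epenthesis after each stranded consonant: /k/ → /ka/, /k/ → /ka/, /ɹ/ → /ɹa/.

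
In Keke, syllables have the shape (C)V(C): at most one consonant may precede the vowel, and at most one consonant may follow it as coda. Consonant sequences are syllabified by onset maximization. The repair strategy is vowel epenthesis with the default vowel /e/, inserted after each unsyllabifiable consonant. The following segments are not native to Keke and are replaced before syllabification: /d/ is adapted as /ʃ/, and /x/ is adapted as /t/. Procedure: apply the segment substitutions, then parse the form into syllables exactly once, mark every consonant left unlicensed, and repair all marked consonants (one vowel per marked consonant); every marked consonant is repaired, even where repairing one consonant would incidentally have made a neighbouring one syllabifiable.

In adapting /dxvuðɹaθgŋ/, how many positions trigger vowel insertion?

After substitution the input is /ʃtvuðɹaθgŋ/.
The unsyllabifiable consonants are /ʃ/, /t/, /g/, /ŋ/; each receives one epenthetic vowel.

4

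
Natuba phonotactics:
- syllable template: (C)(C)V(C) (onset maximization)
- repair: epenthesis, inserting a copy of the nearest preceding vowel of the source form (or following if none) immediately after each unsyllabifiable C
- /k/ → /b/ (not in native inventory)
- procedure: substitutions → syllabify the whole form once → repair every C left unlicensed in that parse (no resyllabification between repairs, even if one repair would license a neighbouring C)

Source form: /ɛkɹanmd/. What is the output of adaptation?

ɛbɹanmada

Substitution: /k/ → /b/, giving /ɛbɹanmd/.
The consonants /m/, /d/ cannot be parsed into a legal (C)(C)V(C) syllable (at most one coda consonant is licensed; onsets may contain at most 2 consonants).
Inserting the epenthetic vowel yields /m/ → /ma/, /d/ → /da/.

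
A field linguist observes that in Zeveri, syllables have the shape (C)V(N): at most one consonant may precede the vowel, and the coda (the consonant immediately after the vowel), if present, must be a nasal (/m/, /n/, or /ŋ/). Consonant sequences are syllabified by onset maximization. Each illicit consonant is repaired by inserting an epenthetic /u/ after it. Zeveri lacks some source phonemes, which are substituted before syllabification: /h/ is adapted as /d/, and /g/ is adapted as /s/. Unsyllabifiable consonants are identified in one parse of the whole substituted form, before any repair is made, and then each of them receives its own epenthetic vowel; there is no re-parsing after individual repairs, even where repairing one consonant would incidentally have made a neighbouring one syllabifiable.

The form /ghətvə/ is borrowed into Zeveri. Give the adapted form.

Substitution: /g/ → /s/, /h/ → /d/, giving /sdətvə/.
Syllabifying with onset maximization leaves /s/, /t/ stranded (only a nasal (/m/, /n/, or /ŋ/) is licensed in coda position; onsets are limited to one consonant).
Inserting the epenthetic vowel yields /s/ → /su/, /t/ → /tu/.

sudətuvə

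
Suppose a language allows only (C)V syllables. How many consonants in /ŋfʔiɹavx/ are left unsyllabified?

4

Under (C)V, the unsyllabifiable consonants are /ŋ/, /f/, /v/, /x/ (no codas are permitted; onsets are limited to one consonant).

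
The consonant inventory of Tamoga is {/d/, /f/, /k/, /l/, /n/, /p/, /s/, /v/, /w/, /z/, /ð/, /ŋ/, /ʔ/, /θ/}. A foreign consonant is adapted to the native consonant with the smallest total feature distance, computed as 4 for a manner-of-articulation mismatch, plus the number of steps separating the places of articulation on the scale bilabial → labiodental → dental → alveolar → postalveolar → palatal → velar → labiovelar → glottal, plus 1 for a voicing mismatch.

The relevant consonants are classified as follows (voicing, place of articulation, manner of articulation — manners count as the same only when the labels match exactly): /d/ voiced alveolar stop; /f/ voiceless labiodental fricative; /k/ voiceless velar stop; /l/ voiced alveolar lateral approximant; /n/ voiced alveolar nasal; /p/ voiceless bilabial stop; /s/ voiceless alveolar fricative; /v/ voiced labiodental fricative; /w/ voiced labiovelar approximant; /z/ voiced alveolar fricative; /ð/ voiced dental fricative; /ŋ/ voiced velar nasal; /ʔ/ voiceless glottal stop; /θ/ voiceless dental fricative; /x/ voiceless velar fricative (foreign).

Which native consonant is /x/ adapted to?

/s/ is closest: same manner (fricative), place distance 3 (velar→alveolar), same voicing; total 3. Next closest is /k/ at distance 4.

s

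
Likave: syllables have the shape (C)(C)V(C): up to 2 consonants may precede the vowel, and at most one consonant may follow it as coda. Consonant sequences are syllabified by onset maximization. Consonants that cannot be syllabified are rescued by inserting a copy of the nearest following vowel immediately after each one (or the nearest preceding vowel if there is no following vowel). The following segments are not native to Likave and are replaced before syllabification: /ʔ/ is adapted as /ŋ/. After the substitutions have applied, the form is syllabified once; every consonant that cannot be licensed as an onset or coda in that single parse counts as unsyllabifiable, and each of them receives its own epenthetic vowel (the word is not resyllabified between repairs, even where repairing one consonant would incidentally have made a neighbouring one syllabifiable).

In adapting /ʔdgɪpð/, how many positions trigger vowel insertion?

After substitution the input is /ŋdgɪpð/.
The unsyllabifiable consonants are /ŋ/, /ð/; each receives one epenthetic vowel.

2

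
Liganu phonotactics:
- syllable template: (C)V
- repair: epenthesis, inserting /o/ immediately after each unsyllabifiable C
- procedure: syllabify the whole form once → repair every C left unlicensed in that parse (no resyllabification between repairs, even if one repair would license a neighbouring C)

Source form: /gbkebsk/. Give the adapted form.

gobokebosoko

Under (C)V, the unsyllabifiable consonants are /g/, /b/, /b/, /s/, /k/ (no codas are permitted; onsets are limited to one consonant).
Inserting the epenthetic vowel yields /g/ → /go/, /b/ → /bo/, /b/ → /bo/, /s/ → /so/, /k/ → /ko/.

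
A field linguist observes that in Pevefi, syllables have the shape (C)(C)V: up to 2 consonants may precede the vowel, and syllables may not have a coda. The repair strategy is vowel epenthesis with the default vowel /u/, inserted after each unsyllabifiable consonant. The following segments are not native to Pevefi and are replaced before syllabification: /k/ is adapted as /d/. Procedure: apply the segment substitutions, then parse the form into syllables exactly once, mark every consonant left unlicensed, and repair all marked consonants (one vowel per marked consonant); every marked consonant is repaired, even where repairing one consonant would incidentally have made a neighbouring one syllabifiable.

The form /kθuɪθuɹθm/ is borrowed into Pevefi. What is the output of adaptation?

Substitution: /k/ → /d/, giving /dθuɪθuɹθm/.
Syllabifying with onset maximization leaves /ɹ/, /θ/, /m/ stranded (no codas are permitted; onsets may contain at most 2 consonants).
Each unlicensed consonant becomes the onset of a new syllable: /ɹ/ → /ɹu/, /θ/ → /θu/, /m/ → /mu/.

dθuɪθuɹuθumu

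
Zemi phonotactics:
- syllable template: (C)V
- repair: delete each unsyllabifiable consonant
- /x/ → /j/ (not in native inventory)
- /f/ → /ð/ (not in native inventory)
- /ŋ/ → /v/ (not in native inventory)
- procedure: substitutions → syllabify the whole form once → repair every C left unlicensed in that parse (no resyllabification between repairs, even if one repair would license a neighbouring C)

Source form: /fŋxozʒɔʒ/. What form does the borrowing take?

Substitution: /f/ → /ð/, /ŋ/ → /v/, /x/ → /j/, giving /ðvjozʒɔʒ/.
Syllabifying with onset maximization leaves /ð/, /v/, /z/, /ʒ/ stranded (no codas are permitted; onsets are limited to one consonant).
Deletion applies to /ð/, /v/, /z/, /ʒ/.

joʒɔ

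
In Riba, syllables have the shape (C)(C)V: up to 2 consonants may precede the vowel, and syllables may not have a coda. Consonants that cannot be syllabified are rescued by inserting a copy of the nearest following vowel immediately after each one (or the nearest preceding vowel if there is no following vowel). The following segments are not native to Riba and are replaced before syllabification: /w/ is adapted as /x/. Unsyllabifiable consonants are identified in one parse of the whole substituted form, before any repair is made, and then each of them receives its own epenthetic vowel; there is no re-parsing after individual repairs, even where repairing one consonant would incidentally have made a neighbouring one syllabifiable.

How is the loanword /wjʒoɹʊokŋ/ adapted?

Substitution: /w/ → /x/, giving /xjʒoɹʊokŋ/.
Syllabifying with onset maximization leaves /x/, /k/, /ŋ/ stranded (no codas are permitted; onsets may contain at most 2 consonants).
Each unlicensed consonant becomes the onset of a new syllable: /x/ → /xo/, /k/ → /ko/, /ŋ/ → /ŋo/.

xojʒoɹʊokoŋo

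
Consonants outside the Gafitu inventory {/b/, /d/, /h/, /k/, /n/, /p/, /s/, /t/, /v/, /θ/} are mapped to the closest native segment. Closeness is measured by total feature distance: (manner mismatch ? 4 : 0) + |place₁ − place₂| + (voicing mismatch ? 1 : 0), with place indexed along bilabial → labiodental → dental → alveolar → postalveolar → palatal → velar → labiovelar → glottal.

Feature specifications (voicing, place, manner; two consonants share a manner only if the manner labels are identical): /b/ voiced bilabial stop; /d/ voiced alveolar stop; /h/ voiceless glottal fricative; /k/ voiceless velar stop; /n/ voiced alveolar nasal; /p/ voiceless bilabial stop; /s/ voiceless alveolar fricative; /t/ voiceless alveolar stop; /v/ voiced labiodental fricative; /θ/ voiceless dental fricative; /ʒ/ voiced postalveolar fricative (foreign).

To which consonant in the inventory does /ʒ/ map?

/s/ is closest: same manner (fricative), place distance 1 (postalveolar→alveolar), voicing differs (+1); total 2. Next closest is /v/ at distance 3.

s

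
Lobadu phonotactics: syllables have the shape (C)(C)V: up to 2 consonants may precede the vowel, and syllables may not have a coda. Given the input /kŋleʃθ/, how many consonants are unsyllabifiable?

3

The consonants /k/, /ʃ/, /θ/ cannot be parsed into a legal (C)(C)V syllable (no codas are permitted; onsets may contain at most 2 consonants).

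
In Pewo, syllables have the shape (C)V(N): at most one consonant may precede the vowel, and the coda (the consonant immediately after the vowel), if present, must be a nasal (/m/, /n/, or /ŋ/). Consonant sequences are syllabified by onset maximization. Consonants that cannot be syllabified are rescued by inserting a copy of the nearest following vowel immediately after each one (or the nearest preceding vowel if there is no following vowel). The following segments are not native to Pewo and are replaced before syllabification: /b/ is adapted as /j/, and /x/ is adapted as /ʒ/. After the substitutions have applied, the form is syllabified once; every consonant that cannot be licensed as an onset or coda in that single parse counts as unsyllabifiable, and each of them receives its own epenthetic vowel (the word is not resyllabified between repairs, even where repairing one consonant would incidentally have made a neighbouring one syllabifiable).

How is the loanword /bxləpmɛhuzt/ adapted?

jəʒələpɛmɛhuzutu

Substitution: /b/ → /j/, /x/ → /ʒ/, giving /jʒləpmɛhuzt/.
Under (C)V(N), the unsyllabifiable consonants are /j/, /ʒ/, /p/, /z/, /t/ (only a nasal (/m/, /n/, or /ŋ/) is licensed in coda position; onsets are limited to one consonant).
Epenthesis after each stranded consonant: /j/ → /jə/, /ʒ/ → /ʒə/, /p/ → /pɛ/, /z/ → /zu/, /t/ → /tu/.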